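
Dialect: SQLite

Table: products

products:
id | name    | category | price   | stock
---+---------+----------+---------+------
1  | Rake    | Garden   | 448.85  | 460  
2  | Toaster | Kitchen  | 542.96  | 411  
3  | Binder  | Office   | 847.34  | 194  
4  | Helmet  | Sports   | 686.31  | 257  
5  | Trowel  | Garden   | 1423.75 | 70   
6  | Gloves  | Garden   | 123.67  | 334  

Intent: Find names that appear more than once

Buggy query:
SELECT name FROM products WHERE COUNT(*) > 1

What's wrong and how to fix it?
Bug: WHERE can't reference COUNT(*); aggregates are computed after WHERE

Fix: GROUP BY name, then filter groups with HAVING COUNT(*) > 1

Corrected query:
SELECT name FROM products GROUP BY name HAVING COUNT(*) > 1

Result:
(no rows)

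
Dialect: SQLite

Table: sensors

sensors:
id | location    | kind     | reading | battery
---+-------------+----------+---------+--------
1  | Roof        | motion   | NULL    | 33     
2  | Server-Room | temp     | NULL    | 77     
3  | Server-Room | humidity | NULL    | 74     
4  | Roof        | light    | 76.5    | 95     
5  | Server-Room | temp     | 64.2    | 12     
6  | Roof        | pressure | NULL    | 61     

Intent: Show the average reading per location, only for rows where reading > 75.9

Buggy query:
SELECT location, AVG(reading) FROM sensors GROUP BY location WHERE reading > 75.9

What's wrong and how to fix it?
Bug: WHERE cannot follow GROUP BY

Fix: Move the WHERE clause before GROUP BY

Corrected query:
SELECT location, AVG(reading) FROM sensors WHERE reading > 75.9 GROUP BY location

Result:
location | AVG(reading)
---------+-------------
Roof     | 76.5        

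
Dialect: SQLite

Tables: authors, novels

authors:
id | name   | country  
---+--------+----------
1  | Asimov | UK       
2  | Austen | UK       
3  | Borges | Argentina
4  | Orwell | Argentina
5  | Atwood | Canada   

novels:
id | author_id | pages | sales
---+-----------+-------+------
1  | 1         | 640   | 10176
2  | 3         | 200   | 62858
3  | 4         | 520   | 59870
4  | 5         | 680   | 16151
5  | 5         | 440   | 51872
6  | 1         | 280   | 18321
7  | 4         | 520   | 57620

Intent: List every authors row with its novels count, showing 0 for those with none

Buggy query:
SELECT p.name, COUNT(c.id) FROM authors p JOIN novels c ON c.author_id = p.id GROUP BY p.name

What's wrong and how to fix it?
Bug: INNER JOIN drops authors rows that have no matching novels rows

Fix: Use LEFT JOIN so parents without children still appear (COUNT(c.id) gives 0)

Corrected query:
SELECT p.name, COUNT(c.id) FROM authors p LEFT JOIN novels c ON c.author_id = p.id GROUP BY p.name

Result:
name   | COUNT(c.id)
-------+------------
Asimov | 2          
Atwood | 2          
Austen | 0          
Borges | 1          
Orwell | 2          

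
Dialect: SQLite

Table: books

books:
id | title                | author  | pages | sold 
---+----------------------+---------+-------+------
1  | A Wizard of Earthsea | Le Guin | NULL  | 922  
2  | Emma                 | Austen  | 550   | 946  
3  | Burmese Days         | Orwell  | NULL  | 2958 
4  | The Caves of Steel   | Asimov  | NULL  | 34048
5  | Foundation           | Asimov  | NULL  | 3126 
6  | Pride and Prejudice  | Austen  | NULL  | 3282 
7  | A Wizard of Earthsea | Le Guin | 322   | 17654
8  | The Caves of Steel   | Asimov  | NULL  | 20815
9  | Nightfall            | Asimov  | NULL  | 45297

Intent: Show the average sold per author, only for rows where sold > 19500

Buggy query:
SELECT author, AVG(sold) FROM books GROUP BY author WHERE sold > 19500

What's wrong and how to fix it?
Bug: WHERE cannot follow GROUP BY

Fix: Move the WHERE clause before GROUP BY

Corrected query:
SELECT author, AVG(sold) FROM books WHERE sold > 19500 GROUP BY author

Result:
author | AVG(sold)   
-------+-------------
Asimov | 33386.666667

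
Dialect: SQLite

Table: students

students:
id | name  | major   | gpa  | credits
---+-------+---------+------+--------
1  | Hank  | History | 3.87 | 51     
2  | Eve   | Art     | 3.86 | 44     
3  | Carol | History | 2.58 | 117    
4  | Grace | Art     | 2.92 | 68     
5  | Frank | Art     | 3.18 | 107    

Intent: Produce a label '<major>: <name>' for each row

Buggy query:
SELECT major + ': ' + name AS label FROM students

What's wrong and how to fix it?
Bug: '+' is numeric addition; on text columns SQLite converts them to 0 instead of concatenating

Fix: Replace + with || to concatenate text

Corrected query:
SELECT major || ': ' || name AS label FROM students

Result:
label         
--------------
History: Hank 
Art: Eve      
History: Carol
Art: Grace    
Art: Frank    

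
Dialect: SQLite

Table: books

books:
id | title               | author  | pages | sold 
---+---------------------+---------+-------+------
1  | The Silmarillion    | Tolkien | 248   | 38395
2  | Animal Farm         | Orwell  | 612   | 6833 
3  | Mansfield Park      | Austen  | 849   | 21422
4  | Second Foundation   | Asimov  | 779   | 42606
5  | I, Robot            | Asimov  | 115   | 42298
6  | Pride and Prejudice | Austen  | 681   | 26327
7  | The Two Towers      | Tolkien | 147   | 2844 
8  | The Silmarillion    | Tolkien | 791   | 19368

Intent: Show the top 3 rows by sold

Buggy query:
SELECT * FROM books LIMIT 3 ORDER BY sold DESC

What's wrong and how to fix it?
Bug: LIMIT must come after ORDER BY

Fix: Sort with ORDER BY, then apply LIMIT

Corrected query:
SELECT * FROM books ORDER BY sold DESC LIMIT 3

Result:
id | title             | author  | pages | sold 
---+-------------------+---------+-------+------
4  | Second Foundation | Asimov  | 779   | 42606
5  | I, Robot          | Asimov  | 115   | 42298
1  | The Silmarillion  | Tolkien | 248   | 38395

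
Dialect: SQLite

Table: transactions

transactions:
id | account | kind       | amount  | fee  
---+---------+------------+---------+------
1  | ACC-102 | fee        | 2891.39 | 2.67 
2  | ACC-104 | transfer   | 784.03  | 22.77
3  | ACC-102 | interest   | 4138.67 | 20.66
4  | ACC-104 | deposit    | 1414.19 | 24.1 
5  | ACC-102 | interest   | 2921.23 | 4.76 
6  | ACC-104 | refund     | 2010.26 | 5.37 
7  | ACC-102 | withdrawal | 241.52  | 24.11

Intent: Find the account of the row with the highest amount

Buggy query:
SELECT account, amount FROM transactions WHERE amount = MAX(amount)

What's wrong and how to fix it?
Bug: WHERE is evaluated per row; an aggregate over the whole table isn't defined there

Fix: Use a subquery: WHERE amount = (SELECT MAX(amount) FROM transactions)

Corrected query:
SELECT account, amount FROM transactions WHERE amount = (SELECT MAX(amount) FROM transactions)

Result:
account | amount 
--------+--------
ACC-102 | 4138.67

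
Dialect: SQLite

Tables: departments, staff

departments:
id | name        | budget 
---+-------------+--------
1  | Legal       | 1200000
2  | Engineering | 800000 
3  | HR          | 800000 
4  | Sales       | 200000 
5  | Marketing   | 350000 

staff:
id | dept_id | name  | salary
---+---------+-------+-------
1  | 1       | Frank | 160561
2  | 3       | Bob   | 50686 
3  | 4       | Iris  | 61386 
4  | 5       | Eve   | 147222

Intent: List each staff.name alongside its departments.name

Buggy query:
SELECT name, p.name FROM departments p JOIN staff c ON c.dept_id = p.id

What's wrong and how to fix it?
Bug: 'name' exists in both joined tables, so the database can't tell which one is meant

Fix: Prefix ambiguous columns with the table alias

Corrected query:
SELECT c.name, p.name FROM departments p JOIN staff c ON c.dept_id = p.id

Result:
name  | name     
------+----------
Frank | Legal    
Bob   | HR       
Iris  | Sales    
Eve   | Marketing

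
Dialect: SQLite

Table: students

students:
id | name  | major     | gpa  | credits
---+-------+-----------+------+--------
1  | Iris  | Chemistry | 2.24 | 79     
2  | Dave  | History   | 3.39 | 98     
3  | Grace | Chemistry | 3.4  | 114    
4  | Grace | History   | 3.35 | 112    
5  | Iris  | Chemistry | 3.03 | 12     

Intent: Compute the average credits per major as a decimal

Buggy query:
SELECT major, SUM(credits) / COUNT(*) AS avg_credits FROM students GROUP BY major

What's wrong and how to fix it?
Bug: SUM(credits) and COUNT(*) are both integers; the division truncates the fractional part

Fix: Multiply by 1.0 (or CAST to REAL) to force floating-point division

Corrected query:
SELECT major, SUM(credits) * 1.0 / COUNT(*) AS avg_credits FROM students GROUP BY major

Result:
major     | avg_credits
----------+------------
Chemistry | 68.333333  
History   | 105        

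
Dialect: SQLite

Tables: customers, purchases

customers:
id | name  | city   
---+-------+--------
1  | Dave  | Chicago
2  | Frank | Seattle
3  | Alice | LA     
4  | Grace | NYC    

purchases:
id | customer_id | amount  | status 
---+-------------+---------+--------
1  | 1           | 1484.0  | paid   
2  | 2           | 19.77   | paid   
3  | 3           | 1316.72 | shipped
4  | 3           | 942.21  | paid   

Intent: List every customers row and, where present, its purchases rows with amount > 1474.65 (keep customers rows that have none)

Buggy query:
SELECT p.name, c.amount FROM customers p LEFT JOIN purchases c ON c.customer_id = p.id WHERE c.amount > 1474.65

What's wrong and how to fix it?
Bug: Filtering c.amount in WHERE discards the NULL rows produced by LEFT JOIN, turning it into an inner join

Fix: Move the right-table condition into the ON clause so unmatched parents are kept

Corrected query:
SELECT p.name, c.amount FROM customers p LEFT JOIN purchases c ON c.customer_id = p.id AND c.amount > 1474.65

Result:
name  | amount
------+-------
Dave  | 1484  
Frank | NULL  
Alice | NULL  
Grace | NULL  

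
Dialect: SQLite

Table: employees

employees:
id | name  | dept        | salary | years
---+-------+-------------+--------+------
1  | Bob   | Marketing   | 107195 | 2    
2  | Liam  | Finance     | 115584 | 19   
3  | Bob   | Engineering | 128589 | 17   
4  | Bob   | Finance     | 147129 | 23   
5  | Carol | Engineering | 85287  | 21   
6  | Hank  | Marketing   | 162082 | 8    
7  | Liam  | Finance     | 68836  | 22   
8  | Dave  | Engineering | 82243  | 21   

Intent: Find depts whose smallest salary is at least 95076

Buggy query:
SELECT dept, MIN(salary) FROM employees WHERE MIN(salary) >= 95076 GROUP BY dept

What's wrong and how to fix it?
Bug: MIN() in WHERE is a misuse of aggregate

Fix: Use HAVING for the per-group MIN condition

Corrected query:
SELECT dept, MIN(salary) FROM employees GROUP BY dept HAVING MIN(salary) >= 95076

Result:
dept      | MIN(salary)
----------+------------
Marketing | 107195     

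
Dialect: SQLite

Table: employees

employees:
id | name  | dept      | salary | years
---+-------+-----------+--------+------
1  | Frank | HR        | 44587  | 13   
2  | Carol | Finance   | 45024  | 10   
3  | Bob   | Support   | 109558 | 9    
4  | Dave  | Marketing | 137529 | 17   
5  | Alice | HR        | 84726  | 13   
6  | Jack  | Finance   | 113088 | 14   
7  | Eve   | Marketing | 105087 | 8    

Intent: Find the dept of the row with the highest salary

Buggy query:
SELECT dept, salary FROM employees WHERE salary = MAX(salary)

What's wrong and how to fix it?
Bug: WHERE is evaluated per row; an aggregate over the whole table isn't defined there

Fix: Wrap MAX in a scalar subquery so WHERE compares against a single value

Corrected query:
SELECT dept, salary FROM employees WHERE salary = (SELECT MAX(salary) FROM employees)

Result:
dept      | salary
----------+-------
Marketing | 137529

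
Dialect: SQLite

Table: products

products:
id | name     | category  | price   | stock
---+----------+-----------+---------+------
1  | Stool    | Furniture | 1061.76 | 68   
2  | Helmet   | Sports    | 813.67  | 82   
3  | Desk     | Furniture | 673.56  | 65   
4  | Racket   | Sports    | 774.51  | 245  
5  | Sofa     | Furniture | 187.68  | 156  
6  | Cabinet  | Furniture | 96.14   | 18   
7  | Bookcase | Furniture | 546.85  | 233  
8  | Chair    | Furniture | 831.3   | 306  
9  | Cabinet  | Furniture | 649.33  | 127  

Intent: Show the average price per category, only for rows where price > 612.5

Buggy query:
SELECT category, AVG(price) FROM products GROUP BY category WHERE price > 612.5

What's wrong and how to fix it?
Bug: Row-level WHERE must come before GROUP BY in the clause order

Fix: Move the WHERE clause before GROUP BY

Corrected query:
SELECT category, AVG(price) FROM products WHERE price > 612.5 GROUP BY category

Result:
category  | AVG(price)
----------+-----------
Furniture | 803.9875  
Sports    | 794.09    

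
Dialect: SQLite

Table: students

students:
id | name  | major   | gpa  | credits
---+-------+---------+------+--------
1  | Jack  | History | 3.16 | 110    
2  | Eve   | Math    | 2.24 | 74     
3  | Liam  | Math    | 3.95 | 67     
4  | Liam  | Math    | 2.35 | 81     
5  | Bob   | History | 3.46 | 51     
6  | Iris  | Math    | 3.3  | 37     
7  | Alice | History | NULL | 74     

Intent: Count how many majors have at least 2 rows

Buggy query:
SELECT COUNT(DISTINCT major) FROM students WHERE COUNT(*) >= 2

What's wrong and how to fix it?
Bug: COUNT(*) cannot appear in WHERE; the per-group count doesn't exist yet

Fix: Use a subquery that GROUPs and filters with HAVING, then count its rows

Corrected query:
SELECT COUNT(*) FROM (SELECT major FROM students GROUP BY major HAVING COUNT(*) >= 2)

Result:
COUNT(*)
--------
2       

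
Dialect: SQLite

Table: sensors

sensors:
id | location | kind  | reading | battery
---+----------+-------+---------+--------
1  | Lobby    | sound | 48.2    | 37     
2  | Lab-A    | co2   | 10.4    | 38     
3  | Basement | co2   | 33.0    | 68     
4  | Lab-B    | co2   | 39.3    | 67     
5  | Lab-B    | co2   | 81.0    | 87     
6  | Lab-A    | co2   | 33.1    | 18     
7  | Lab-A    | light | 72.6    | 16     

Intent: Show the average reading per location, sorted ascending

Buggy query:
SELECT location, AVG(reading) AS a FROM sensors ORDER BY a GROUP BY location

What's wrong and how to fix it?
Bug: ORDER BY appears before GROUP BY; SQL clause order requires GROUP BY first

Fix: Reorder: SELECT … FROM … GROUP BY … ORDER BY …

Corrected query:
SELECT location, AVG(reading) AS a FROM sensors GROUP BY location ORDER BY a

Result:
location | a    
---------+------
Basement | 33   
Lab-A    | 38.7 
Lobby    | 48.2 
Lab-B    | 60.15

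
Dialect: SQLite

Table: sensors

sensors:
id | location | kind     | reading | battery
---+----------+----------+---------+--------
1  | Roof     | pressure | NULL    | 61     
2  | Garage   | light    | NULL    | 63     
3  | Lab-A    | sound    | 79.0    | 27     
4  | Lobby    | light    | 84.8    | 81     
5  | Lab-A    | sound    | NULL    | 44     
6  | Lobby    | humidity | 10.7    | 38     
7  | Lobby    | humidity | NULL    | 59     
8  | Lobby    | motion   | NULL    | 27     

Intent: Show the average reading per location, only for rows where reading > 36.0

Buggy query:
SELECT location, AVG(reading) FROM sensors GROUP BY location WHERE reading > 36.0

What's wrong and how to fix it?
Bug: WHERE cannot follow GROUP BY

Fix: Place WHERE between FROM and GROUP BY

Corrected query:
SELECT location, AVG(reading) FROM sensors WHERE reading > 36.0 GROUP BY location

Result:
location | AVG(reading)
---------+-------------
Lab-A    | 79          
Lobby    | 84.8        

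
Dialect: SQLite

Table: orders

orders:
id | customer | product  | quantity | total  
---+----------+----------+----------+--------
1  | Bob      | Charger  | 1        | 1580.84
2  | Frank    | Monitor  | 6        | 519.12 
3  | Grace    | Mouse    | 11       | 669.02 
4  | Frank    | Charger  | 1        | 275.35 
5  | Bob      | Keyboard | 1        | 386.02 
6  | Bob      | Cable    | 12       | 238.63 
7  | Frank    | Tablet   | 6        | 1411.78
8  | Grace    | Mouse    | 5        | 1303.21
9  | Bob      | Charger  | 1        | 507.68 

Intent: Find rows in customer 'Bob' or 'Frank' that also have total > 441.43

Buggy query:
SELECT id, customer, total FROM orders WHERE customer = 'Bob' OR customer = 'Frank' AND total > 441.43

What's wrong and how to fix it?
Bug: Without parentheses, AND is evaluated before OR, so the total filter only applies to the 'Frank' branch

Fix: Group the OR with parentheses (or use IN), then AND the threshold

Corrected query:
SELECT id, customer, total FROM orders WHERE (customer = 'Bob' OR customer = 'Frank') AND total > 441.43

Result:
id | customer | total  
---+----------+--------
1  | Bob      | 1580.84
2  | Frank    | 519.12 
7  | Frank    | 1411.78
9  | Bob      | 507.68 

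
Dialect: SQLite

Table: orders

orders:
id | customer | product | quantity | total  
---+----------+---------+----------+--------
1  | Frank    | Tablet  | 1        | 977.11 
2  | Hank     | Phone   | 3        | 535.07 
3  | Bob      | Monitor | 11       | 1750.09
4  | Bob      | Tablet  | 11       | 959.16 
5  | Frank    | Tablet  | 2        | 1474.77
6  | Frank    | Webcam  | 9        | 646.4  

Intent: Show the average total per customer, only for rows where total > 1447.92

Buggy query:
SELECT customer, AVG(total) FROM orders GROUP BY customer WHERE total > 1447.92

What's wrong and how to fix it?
Bug: Row-level WHERE must come before GROUP BY in the clause order

Fix: Move the WHERE clause before GROUP BY

Corrected query:
SELECT customer, AVG(total) FROM orders WHERE total > 1447.92 GROUP BY customer

Result:
customer | AVG(total)
---------+-----------
Bob      | 1750.09   
Frank    | 1474.77   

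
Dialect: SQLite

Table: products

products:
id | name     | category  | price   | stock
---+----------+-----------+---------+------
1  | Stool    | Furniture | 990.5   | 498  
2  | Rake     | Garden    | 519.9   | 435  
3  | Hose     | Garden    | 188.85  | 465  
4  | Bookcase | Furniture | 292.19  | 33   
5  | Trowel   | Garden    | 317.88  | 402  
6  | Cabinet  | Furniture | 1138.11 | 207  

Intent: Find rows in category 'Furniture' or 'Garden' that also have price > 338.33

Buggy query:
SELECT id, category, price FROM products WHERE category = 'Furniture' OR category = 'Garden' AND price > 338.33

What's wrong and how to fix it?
Bug: Without parentheses, AND is evaluated before OR, so the price filter only applies to the 'Garden' branch

Fix: Group the OR with parentheses (or use IN), then AND the threshold

Corrected query:
SELECT id, category, price FROM products WHERE (category = 'Furniture' OR category = 'Garden') AND price > 338.33

Result:
id | category  | price  
---+-----------+--------
1  | Furniture | 990.5  
2  | Garden    | 519.9  
6  | Furniture | 1138.11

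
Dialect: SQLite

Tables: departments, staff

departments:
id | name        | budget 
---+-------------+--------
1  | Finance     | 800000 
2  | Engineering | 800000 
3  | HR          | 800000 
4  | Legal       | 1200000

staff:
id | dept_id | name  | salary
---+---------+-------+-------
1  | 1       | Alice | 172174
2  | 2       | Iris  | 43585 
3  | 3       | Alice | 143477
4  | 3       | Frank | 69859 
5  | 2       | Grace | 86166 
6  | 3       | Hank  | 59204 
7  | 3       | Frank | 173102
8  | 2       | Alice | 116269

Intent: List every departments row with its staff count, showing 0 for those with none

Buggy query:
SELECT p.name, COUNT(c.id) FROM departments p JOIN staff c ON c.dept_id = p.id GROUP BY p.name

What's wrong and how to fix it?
Bug: INNER JOIN drops departments rows that have no matching staff rows

Fix: Switch to LEFT JOIN to retain unmatched parent rows

Corrected query:
SELECT p.name, COUNT(c.id) FROM departments p LEFT JOIN staff c ON c.dept_id = p.id GROUP BY p.name

Result:
name        | COUNT(c.id)
------------+------------
Engineering | 3          
Finance     | 1          
HR          | 4          
Legal       | 0          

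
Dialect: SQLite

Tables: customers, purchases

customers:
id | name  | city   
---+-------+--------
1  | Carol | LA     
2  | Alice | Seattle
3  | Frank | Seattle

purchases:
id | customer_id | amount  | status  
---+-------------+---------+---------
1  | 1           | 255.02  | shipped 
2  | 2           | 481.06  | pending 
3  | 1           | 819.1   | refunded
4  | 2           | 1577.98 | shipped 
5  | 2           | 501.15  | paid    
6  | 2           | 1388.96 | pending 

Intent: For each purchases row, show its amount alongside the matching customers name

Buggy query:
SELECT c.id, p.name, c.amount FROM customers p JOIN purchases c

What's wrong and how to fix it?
Bug: Missing join condition: each purchases row is matched to all customers rows instead of just its own

Fix: Specify the join condition linking the foreign key to the parent id

Corrected query:
SELECT c.id, p.name, c.amount FROM customers p JOIN purchases c ON c.customer_id = p.id

Result:
id | name  | amount 
---+-------+--------
1  | Carol | 255.02 
2  | Alice | 481.06 
3  | Carol | 819.1  
4  | Alice | 1577.98
5  | Alice | 501.15 
6  | Alice | 1388.96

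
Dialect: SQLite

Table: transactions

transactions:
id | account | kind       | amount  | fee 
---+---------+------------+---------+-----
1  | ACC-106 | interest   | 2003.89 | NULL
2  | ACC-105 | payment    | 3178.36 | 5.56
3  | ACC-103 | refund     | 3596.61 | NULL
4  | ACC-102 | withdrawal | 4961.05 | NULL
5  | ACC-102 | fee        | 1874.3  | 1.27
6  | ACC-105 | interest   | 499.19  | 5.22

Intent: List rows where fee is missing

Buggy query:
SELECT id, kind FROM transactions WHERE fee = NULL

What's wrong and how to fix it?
Bug: '= NULL' is always unknown in SQL three-valued logic, so no rows match

Fix: Replace '= NULL' with 'IS NULL'

Corrected query:
SELECT id, kind FROM transactions WHERE fee IS NULL

Result:
id | kind      
---+-----------
1  | interest  
3  | refund    
4  | withdrawal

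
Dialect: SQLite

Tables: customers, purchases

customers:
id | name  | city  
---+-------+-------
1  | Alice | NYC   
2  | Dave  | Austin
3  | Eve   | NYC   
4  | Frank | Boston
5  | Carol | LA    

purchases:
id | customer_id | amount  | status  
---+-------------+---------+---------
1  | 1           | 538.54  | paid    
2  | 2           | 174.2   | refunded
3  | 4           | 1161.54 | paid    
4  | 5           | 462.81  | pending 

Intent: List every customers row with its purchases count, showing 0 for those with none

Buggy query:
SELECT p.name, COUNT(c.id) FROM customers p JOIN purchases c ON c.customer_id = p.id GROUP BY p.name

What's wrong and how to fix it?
Bug: INNER JOIN drops customers rows that have no matching purchases rows

Fix: Switch to LEFT JOIN to retain unmatched parent rows

Corrected query:
SELECT p.name, COUNT(c.id) FROM customers p LEFT JOIN purchases c ON c.customer_id = p.id GROUP BY p.name

Result:
name  | COUNT(c.id)
------+------------
Alice | 1          
Carol | 1          
Dave  | 1          
Eve   | 0          
Frank | 1          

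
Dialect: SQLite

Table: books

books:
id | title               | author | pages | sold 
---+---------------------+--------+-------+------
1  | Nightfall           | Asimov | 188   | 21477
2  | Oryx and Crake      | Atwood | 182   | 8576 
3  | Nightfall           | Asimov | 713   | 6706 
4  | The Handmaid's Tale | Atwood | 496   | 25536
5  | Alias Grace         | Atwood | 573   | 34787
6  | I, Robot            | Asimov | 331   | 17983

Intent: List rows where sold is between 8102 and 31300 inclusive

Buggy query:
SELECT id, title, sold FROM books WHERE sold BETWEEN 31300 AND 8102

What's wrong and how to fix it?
Bug: BETWEEN expects the lower bound first; with 31300 AND 8102 the range is empty

Fix: Swap the bounds so the smaller value comes first

Corrected query:
SELECT id, title, sold FROM books WHERE sold BETWEEN 8102 AND 31300

Result:
id | title               | sold 
---+---------------------+------
1  | Nightfall           | 21477
2  | Oryx and Crake      | 8576 
4  | The Handmaid's Tale | 25536
6  | I, Robot            | 17983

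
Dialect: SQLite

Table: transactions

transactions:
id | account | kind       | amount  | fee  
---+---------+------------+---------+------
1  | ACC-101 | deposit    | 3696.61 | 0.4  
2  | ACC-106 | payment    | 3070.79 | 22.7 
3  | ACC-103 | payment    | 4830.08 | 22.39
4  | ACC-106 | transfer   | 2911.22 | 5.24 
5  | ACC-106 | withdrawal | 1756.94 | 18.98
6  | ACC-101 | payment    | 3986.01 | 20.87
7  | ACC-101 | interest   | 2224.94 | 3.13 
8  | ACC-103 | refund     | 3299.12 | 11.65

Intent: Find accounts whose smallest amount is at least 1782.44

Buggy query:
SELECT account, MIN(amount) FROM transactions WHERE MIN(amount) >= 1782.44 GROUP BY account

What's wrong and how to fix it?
Bug: Aggregates like MIN are computed per group after WHERE runs

Fix: Use HAVING for the per-group MIN condition

Corrected query:
SELECT account, MIN(amount) FROM transactions GROUP BY account HAVING MIN(amount) >= 1782.44

Result:
account | MIN(amount)
--------+------------
ACC-101 | 2224.94    
ACC-103 | 3299.12    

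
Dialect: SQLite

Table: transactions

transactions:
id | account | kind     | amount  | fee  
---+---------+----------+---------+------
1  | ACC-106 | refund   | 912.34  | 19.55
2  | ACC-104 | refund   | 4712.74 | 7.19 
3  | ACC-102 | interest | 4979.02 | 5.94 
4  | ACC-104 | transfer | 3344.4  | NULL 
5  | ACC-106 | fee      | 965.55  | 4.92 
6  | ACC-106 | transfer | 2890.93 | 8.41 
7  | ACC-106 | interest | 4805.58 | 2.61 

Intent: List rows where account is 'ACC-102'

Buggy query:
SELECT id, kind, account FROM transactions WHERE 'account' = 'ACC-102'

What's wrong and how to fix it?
Bug: 'account' in single quotes is a string literal, not the column; the comparison is literal-vs-literal and never true

Fix: Remove the quotes around the column name (or use double quotes for an identifier)

Corrected query:
SELECT id, kind, account FROM transactions WHERE account = 'ACC-102'

Result:
id | kind     | account
---+----------+--------
3  | interest | ACC-102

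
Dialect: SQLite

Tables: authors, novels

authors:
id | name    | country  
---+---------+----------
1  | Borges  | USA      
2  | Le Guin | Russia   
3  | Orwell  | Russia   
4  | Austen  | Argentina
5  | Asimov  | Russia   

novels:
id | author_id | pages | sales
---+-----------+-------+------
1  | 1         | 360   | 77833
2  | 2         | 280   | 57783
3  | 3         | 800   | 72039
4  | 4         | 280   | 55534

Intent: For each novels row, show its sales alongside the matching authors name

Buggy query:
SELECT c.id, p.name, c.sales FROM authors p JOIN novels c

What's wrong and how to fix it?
Bug: JOIN with no ON clause produces a cartesian product; every novels row pairs with every authors row

Fix: Add ON c.author_id = p.id to the JOIN

Corrected query:
SELECT c.id, p.name, c.sales FROM authors p JOIN novels c ON c.author_id = p.id

Result:
id | name    | sales
---+---------+------
1  | Borges  | 77833
2  | Le Guin | 57783
3  | Orwell  | 72039
4  | Austen  | 55534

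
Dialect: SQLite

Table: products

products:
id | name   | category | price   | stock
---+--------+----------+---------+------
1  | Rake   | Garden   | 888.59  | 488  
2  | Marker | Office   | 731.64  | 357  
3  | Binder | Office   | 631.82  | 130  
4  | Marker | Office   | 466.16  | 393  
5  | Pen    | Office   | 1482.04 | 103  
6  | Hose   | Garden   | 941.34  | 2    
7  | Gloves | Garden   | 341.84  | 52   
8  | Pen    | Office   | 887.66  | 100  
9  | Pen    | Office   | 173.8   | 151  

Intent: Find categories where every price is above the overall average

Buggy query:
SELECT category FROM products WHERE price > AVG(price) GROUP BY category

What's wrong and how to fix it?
Bug: WHERE evaluates per row before aggregation, so AVG() is unavailable

Fix: Use a subquery for AVG and a HAVING MIN(...) filter so the condition holds for every row in the group

Corrected query:
SELECT category FROM products GROUP BY category HAVING MIN(price) > (SELECT AVG(price) FROM products)

Result:
(no rows)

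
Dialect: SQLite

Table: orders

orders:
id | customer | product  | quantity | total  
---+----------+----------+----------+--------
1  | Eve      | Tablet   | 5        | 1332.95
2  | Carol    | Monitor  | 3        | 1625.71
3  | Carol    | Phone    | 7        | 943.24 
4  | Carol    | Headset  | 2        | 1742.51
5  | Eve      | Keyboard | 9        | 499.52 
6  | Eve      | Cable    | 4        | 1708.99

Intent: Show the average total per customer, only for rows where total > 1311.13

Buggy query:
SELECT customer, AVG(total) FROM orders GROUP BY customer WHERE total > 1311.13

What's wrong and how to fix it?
Bug: WHERE cannot follow GROUP BY

Fix: Move the WHERE clause before GROUP BY

Corrected query:
SELECT customer, AVG(total) FROM orders WHERE total > 1311.13 GROUP BY customer

Result:
customer | AVG(total)
---------+-----------
Carol    | 1684.11   
Eve      | 1520.97   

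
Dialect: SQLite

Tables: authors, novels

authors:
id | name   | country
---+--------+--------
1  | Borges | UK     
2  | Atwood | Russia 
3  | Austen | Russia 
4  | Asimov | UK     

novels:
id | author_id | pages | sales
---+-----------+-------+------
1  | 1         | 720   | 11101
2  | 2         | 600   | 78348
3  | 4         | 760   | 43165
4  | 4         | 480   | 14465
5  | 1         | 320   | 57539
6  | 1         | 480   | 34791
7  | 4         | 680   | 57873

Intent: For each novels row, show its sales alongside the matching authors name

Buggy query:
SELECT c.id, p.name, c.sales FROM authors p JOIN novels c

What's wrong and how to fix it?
Bug: JOIN with no ON clause produces a cartesian product; every novels row pairs with every authors row

Fix: Specify the join condition linking the foreign key to the parent id

Corrected query:
SELECT c.id, p.name, c.sales FROM authors p JOIN novels c ON c.author_id = p.id

Result:
id | name   | sales
---+--------+------
1  | Borges | 11101
2  | Atwood | 78348
3  | Asimov | 43165
4  | Asimov | 14465
5  | Borges | 57539
6  | Borges | 34791
7  | Asimov | 57873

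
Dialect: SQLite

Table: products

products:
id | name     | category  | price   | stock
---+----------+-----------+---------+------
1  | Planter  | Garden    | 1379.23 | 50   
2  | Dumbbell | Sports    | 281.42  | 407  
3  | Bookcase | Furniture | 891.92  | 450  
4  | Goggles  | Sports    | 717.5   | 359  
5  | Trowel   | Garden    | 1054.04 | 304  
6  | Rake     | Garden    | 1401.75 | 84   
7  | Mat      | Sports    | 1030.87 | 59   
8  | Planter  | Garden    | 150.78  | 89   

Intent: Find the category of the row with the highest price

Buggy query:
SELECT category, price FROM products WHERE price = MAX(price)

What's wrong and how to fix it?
Bug: WHERE is evaluated per row; an aggregate over the whole table isn't defined there

Fix: Use a subquery: WHERE price = (SELECT MAX(price) FROM products)

Corrected query:
SELECT category, price FROM products WHERE price = (SELECT MAX(price) FROM products)

Result:
category | price  
---------+--------
Garden   | 1401.75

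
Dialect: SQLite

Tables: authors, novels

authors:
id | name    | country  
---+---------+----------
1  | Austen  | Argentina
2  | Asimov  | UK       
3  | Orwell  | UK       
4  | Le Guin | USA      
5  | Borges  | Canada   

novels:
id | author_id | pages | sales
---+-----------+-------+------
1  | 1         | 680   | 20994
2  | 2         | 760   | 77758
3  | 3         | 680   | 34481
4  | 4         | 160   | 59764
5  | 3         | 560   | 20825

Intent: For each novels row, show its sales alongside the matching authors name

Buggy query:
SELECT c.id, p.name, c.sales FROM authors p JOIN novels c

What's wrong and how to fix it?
Bug: Missing join condition: each novels row is matched to all authors rows instead of just its own

Fix: Specify the join condition linking the foreign key to the parent id

Corrected query:
SELECT c.id, p.name, c.sales FROM authors p JOIN novels c ON c.author_id = p.id

Result:
id | name    | sales
---+---------+------
1  | Austen  | 20994
2  | Asimov  | 77758
3  | Orwell  | 34481
4  | Le Guin | 59764
5  | Orwell  | 20825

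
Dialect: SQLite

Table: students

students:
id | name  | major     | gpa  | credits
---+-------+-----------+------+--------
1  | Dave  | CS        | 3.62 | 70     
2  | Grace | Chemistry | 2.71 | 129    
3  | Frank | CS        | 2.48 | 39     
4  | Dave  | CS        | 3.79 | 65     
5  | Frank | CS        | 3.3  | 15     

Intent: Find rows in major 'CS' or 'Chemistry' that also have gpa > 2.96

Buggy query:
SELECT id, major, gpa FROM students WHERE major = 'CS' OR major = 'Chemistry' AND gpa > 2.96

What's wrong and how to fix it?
Bug: Without parentheses, AND is evaluated before OR, so the gpa filter only applies to the 'Chemistry' branch

Fix: Add parentheses around the OR so the AND applies to both alternatives

Corrected query:
SELECT id, major, gpa FROM students WHERE (major = 'CS' OR major = 'Chemistry') AND gpa > 2.96

Result:
id | major | gpa 
---+-------+-----
1  | CS    | 3.62
4  | CS    | 3.79
5  | CS    | 3.3 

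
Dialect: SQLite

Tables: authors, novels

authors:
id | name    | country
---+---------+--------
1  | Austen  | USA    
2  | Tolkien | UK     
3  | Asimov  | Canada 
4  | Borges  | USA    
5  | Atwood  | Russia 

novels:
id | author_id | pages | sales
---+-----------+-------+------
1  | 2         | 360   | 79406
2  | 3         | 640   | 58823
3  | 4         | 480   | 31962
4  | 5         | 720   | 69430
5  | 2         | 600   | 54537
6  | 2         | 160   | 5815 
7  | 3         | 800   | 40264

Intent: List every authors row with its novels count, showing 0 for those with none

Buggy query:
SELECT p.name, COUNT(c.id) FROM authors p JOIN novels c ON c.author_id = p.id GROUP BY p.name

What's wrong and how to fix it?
Bug: INNER JOIN drops authors rows that have no matching novels rows

Fix: Switch to LEFT JOIN to retain unmatched parent rows

Corrected query:
SELECT p.name, COUNT(c.id) FROM authors p LEFT JOIN novels c ON c.author_id = p.id GROUP BY p.name

Result:
name    | COUNT(c.id)
--------+------------
Asimov  | 2          
Atwood  | 1          
Austen  | 0          
Borges  | 1          
Tolkien | 3          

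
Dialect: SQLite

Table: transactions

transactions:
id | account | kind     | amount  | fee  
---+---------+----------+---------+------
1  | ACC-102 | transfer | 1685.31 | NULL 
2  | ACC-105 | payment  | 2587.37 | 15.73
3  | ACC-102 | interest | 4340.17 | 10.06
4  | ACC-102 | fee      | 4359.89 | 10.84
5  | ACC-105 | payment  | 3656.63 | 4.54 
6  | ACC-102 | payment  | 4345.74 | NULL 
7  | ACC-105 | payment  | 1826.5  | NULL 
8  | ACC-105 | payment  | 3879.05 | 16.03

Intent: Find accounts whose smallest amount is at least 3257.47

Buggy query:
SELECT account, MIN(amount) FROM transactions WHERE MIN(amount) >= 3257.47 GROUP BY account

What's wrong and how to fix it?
Bug: MIN() in WHERE is a misuse of aggregate

Fix: Replace WHERE with HAVING after the GROUP BY

Corrected query:
SELECT account, MIN(amount) FROM transactions GROUP BY account HAVING MIN(amount) >= 3257.47

Result:
(no rows)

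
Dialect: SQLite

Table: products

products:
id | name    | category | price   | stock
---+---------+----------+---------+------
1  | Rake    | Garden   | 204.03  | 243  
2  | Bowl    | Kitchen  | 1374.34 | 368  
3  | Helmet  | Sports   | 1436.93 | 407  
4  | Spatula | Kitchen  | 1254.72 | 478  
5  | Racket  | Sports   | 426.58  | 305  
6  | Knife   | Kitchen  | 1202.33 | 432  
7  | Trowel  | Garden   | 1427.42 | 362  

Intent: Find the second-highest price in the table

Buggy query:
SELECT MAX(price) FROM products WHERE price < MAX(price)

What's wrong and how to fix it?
Bug: MAX(price) on the right of the comparison is an aggregate-in-WHERE error

Fix: Put the inner MAX in a scalar subquery

Corrected query:
SELECT MAX(price) FROM products WHERE price < (SELECT MAX(price) FROM products)

Result:
MAX(price)
----------
1427.42   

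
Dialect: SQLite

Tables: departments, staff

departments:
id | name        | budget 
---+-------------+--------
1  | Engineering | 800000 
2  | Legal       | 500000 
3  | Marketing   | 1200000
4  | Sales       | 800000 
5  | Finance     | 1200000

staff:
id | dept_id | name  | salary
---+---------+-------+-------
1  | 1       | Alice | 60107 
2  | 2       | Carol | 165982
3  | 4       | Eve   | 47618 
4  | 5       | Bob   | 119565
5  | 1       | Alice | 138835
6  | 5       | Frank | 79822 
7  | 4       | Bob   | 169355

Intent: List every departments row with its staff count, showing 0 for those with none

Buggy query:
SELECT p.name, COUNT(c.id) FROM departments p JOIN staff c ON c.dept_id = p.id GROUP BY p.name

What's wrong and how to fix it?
Bug: INNER JOIN drops departments rows that have no matching staff rows

Fix: Switch to LEFT JOIN to retain unmatched parent rows

Corrected query:
SELECT p.name, COUNT(c.id) FROM departments p LEFT JOIN staff c ON c.dept_id = p.id GROUP BY p.name

Result:
name        | COUNT(c.id)
------------+------------
Engineering | 2          
Finance     | 2          
Legal       | 1          
Marketing   | 0          
Sales       | 2          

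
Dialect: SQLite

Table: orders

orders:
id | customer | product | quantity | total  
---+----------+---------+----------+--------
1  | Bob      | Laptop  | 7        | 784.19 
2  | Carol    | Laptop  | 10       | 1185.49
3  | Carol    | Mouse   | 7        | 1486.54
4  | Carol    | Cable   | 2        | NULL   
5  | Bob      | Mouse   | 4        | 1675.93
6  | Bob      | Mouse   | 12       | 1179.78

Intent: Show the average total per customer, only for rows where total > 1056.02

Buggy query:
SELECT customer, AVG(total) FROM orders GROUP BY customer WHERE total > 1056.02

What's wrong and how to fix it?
Bug: Row-level WHERE must come before GROUP BY in the clause order

Fix: Place WHERE between FROM and GROUP BY

Corrected query:
SELECT customer, AVG(total) FROM orders WHERE total > 1056.02 GROUP BY customer

Result:
customer | AVG(total)
---------+-----------
Bob      | 1427.855  
Carol    | 1336.015  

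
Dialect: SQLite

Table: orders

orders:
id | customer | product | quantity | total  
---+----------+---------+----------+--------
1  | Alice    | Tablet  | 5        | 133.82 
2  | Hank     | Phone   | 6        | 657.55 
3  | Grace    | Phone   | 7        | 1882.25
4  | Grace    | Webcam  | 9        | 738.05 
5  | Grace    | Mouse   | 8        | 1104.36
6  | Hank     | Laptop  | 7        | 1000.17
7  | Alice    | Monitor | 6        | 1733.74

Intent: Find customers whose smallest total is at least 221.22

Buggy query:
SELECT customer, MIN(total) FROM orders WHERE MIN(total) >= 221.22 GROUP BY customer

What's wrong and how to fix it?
Bug: Aggregates like MIN are computed per group after WHERE runs

Fix: Use HAVING for the per-group MIN condition

Corrected query:
SELECT customer, MIN(total) FROM orders GROUP BY customer HAVING MIN(total) >= 221.22

Result:
customer | MIN(total)
---------+-----------
Grace    | 738.05    
Hank     | 657.55    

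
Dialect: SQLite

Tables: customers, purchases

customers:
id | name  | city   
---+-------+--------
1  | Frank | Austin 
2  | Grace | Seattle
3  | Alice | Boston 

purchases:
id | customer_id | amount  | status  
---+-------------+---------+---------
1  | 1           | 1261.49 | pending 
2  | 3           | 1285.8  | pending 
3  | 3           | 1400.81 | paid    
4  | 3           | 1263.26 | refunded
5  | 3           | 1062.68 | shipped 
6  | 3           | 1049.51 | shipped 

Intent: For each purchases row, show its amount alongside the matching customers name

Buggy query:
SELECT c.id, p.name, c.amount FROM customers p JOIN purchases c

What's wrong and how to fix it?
Bug: Missing join condition: each purchases row is matched to all customers rows instead of just its own

Fix: Specify the join condition linking the foreign key to the parent id

Corrected query:
SELECT c.id, p.name, c.amount FROM customers p JOIN purchases c ON c.customer_id = p.id

Result:
id | name  | amount 
---+-------+--------
1  | Frank | 1261.49
2  | Alice | 1285.8 
3  | Alice | 1400.81
4  | Alice | 1263.26
5  | Alice | 1062.68
6  | Alice | 1049.51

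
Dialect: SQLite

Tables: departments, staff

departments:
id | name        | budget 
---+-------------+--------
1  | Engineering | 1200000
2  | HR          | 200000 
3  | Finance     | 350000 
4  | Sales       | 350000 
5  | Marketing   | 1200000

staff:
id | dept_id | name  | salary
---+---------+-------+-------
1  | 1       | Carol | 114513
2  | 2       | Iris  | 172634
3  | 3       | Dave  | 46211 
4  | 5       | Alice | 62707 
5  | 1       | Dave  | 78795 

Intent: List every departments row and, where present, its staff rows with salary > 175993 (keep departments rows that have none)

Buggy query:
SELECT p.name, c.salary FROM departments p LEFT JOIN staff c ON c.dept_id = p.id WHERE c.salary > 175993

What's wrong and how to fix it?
Bug: A WHERE condition on the right-hand table after LEFT JOIN drops unmatched parents

Fix: Put 'c.salary > 175993' in the JOIN's ON clause instead of WHERE

Corrected query:
SELECT p.name, c.salary FROM departments p LEFT JOIN staff c ON c.dept_id = p.id AND c.salary > 175993

Result:
name        | salary
------------+-------
Engineering | NULL  
HR          | NULL  
Finance     | NULL  
Sales       | NULL  
Marketing   | NULL  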